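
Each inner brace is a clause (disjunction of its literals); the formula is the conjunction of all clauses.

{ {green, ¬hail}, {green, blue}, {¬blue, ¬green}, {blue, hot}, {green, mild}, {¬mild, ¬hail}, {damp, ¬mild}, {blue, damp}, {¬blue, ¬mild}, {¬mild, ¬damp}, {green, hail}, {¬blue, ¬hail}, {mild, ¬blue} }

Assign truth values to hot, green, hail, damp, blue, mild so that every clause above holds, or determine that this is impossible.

Case green = True:
The clause (¬blue) is unit, so blue = False.
The clause (hot) is unit, so hot = True.
The clause (damp) is unit, so damp = True.
The clause (¬mild) is unit, so mild = False.
Every clause is now satisfied; hail is unconstrained.

hot: True,  green: True,  hail: False,  damp: True,  blue: False,  mild: False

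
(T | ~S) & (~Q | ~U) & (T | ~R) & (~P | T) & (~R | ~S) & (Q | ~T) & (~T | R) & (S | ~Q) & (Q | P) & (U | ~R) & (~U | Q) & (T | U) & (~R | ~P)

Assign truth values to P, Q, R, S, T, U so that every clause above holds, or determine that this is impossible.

UNSATISFIABLE

Try T = 1.
The clause (Q) is unit, so Q = 1.
The clause (~U) is unit, so U = 0.
The clause (R) is unit, so R = 1.
But (~R) is also a unit clause — contradiction.
So T must be the other value — set T = 0.
The clause (~S) is unit, so S = 0.
The clause (~R) is unit, so R = 0.
The clause (~P) is unit, so P = 0.
The clause (~Q) is unit, so Q = 0.
But (Q) is also a unit clause — contradiction.
Either choice for T ends in contradiction.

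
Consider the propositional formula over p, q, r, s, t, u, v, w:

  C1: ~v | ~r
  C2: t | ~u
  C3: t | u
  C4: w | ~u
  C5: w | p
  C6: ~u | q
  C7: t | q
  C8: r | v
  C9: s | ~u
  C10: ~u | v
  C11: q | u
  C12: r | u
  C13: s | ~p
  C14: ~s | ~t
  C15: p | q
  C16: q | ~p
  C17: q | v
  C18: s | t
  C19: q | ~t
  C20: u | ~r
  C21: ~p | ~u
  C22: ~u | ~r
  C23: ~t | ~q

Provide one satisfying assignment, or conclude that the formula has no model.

UNSATISFIABLE

Suppose v = 0.
(r) alone gives r = 1.
(~u) alone gives u = 0.
But (u) is also a unit clause — contradiction.
That branch fails; take v = 1 instead.
(~r) alone gives r = 0.
(u) alone gives u = 1.
(t) alone gives t = 1.
(w) alone gives w = 1.
(q) alone gives q = 1.
But (~q) is also a unit clause — contradiction.
Both values of v lead to a conflict.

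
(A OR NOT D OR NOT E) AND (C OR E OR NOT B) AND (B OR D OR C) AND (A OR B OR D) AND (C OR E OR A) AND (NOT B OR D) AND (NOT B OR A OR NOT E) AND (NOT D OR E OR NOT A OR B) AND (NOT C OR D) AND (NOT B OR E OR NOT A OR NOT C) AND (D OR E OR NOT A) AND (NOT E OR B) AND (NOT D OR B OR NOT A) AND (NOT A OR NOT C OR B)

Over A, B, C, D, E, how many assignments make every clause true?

4

There are 2^5 = 32 truth assignments over (A, B, C, D, E).
Split on D. With D = true, the clauses containing D are satisfied and NOT D drops from the rest; 4 of the 2^4 = 16 assignments to the other variables satisfy what remains.
With D = false, by the same count on the reduced clause set, 0 assignments work.
(One model: A=F, B=F, C=T, D=T, E=F.)
Total: 4 + 0 = 4.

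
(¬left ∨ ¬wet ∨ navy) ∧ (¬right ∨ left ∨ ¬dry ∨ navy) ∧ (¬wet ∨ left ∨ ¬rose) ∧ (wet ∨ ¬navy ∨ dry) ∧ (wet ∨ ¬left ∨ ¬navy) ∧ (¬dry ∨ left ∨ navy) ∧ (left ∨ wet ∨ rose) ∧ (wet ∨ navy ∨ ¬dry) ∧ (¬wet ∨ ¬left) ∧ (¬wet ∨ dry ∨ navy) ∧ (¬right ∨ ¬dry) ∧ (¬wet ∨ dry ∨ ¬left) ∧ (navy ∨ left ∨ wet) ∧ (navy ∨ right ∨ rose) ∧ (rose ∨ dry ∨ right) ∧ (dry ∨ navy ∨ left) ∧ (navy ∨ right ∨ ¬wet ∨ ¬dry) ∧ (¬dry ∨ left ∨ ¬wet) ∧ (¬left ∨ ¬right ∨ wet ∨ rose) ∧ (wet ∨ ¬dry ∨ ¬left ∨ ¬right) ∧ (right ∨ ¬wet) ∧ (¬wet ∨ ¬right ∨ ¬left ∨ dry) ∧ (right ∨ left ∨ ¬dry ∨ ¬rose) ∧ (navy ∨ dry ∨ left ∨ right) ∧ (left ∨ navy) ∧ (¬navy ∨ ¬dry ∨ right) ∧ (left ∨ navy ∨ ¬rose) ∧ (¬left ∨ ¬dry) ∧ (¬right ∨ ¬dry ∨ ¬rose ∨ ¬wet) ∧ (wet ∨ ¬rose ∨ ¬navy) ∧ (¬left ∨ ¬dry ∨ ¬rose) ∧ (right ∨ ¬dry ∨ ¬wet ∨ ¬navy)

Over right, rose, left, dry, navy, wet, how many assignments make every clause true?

3

There are 2^6 = 64 truth assignments over (right, rose, left, dry, navy, wet).
Split on navy. With navy = True, the clauses containing navy are satisfied and ¬navy drops from the rest; 1 of the 2^5 = 32 assignments to the other variables satisfy what remains.
With navy = False, by the same count on the reduced clause set, 2 assignments work.
Total: 1 + 2 = 3.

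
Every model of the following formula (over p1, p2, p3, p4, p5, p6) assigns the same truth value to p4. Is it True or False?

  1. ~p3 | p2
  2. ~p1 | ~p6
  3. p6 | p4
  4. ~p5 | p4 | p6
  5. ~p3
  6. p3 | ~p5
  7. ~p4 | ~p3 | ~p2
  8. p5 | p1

True

Suppose p4 = 0.
From the singleton clause (p6), p6 = 1.
From the singleton clause (~p1), p1 = 0.
From the singleton clause (~p3), p3 = 0.
From the singleton clause (~p5), p5 = 0.
But (p5) is also a unit clause — contradiction.
So every satisfying assignment has p4 = True.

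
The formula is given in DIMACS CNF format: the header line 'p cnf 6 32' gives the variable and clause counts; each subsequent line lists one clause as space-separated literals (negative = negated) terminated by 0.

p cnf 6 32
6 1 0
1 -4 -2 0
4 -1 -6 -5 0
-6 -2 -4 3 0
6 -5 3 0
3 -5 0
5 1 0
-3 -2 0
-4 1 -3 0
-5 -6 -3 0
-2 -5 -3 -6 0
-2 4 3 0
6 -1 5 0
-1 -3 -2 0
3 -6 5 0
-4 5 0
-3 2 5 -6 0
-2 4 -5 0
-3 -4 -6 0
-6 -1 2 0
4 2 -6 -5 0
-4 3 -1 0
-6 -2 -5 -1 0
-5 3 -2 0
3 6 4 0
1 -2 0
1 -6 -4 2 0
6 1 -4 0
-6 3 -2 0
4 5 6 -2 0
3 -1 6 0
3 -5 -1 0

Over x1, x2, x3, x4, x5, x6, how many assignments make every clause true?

2

There are 2^6 = 64 truth assignments over (x1, x2, x3, x4, x5, x6).
Split on x6. With x6 = True, the clauses containing x6 are satisfied and ¬x6 drops from the rest; 0 of the 2^5 = 32 assignments to the other variables satisfy what remains.
With x6 = False, by the same count on the reduced clause set, 2 assignments work.
(One model: x1=T, x2=F, x3=T, x4=F, x5=T, x6=F.)
Total: 0 + 2 = 2.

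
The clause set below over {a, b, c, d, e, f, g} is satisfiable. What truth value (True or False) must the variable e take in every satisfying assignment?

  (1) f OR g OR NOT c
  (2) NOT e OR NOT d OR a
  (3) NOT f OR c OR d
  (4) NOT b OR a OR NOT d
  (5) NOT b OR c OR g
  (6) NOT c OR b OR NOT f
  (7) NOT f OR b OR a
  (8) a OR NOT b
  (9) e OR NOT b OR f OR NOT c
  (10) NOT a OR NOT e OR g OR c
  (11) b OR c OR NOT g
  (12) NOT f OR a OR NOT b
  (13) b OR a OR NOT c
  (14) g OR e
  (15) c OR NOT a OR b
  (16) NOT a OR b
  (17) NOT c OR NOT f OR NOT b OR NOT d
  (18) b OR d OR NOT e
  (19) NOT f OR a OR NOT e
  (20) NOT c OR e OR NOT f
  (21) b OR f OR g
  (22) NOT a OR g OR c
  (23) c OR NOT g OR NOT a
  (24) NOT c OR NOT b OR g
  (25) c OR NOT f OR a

Suppose e = false.
(g) alone gives g = true.
Suppose a = true.
(b) alone gives b = true.
(c) alone gives c = true.
(f) alone gives f = true.
Now (NOT f) is unsatisfied and unit — conflict.
Undo a and try a = false.
(NOT b) alone gives b = false.
(NOT f) alone gives f = false.
(c) alone gives c = true.
Now (NOT c) is unsatisfied and unit — conflict.
Both values of a lead to a conflict.
So every satisfying assignment has e = True.

True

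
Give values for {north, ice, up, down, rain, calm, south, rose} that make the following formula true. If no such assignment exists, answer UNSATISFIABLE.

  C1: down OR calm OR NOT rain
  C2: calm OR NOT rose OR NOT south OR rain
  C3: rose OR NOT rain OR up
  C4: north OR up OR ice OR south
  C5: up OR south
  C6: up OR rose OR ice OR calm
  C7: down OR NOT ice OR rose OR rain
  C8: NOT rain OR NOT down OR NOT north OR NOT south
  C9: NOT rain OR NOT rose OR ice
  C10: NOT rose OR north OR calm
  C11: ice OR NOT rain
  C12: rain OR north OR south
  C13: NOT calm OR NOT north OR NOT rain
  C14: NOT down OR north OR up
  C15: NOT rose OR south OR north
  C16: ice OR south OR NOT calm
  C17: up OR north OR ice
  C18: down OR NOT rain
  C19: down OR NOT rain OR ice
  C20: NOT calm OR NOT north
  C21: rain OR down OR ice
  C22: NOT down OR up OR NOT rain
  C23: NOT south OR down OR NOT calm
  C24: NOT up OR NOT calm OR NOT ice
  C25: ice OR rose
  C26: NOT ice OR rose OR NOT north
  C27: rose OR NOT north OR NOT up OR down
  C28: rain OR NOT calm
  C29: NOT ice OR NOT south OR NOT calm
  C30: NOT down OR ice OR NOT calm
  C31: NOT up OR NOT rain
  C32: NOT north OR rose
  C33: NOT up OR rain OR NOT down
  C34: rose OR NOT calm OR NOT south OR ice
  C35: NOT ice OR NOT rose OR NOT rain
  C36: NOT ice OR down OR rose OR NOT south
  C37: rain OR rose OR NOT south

Try up = true.
The clause (NOT rain) is unit, so rain = false.
The clause (NOT calm) is unit, so calm = false.
The clause (NOT down) is unit, so down = false.
The clause (ice) is unit, so ice = true.
The clause (rose) is unit, so rose = true.
The clause (NOT south) is unit, so south = false.
The clause (north) is unit, so north = true.
Every clause now holds.

north: true; ice: true; up: true; down: false; rain: false; calm: false; south: false; rose: true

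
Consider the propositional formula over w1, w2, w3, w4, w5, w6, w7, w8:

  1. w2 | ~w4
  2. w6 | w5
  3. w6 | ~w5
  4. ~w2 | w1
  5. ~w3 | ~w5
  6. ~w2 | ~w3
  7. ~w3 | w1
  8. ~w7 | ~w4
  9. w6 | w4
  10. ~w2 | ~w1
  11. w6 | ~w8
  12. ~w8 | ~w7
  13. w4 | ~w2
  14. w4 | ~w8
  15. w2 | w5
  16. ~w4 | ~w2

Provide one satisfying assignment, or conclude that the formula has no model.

Case w2 = 0:
From the singleton clause (~w4), w4 = 0.
From the singleton clause (w6), w6 = 1.
From the singleton clause (~w8), w8 = 0.
From the singleton clause (w5), w5 = 1.
From the singleton clause (~w3), w3 = 0.
Every clause is now satisfied; w1, w7 are unconstrained.

w1=0, w2=0, w3=0, w4=0, w5=1, w6=1, w7=1, w8=0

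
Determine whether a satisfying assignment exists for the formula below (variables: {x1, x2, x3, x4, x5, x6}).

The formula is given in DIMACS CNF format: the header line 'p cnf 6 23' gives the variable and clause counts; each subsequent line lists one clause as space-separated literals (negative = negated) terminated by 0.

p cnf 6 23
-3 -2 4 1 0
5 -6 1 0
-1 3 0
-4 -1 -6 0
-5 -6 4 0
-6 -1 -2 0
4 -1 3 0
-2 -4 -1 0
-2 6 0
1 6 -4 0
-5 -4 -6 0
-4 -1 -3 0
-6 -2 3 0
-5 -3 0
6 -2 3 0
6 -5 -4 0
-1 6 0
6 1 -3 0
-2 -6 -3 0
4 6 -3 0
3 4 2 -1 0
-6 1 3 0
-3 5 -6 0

Case x1 = False:
Case x5 = False:
From the singleton clause (¬x6), x6 = False.
From the singleton clause (¬x2), x2 = False.
From the singleton clause (¬x4), x4 = False.
From the singleton clause (¬x3), x3 = False.
All clauses are satisfied.
A satisfying assignment: x1: False,  x2: False,  x3: False,  x4: False,  x5: False,  x6: False.

Yes, satisfiable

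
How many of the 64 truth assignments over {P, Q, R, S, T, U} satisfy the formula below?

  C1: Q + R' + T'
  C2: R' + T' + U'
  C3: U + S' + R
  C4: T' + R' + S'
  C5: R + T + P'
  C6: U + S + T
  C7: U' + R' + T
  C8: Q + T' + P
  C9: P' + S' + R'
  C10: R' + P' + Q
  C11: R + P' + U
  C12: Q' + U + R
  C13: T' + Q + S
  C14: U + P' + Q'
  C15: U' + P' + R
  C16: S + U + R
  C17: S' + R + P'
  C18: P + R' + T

There are 2^6 = 64 truth assignments over (P, Q, R, S, T, U).
Split on T. With T = 1, the clauses containing T are satisfied and T' drops from the rest; 3 of the 2^5 = 32 assignments to the other variables satisfy what remains.
With T = 0, by the same count on the reduced clause set, 4 assignments work.
Total: 3 + 4 = 7.

7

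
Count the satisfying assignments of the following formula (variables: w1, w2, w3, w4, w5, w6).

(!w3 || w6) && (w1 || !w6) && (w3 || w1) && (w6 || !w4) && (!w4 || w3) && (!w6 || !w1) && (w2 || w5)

There are 2^6 = 64 truth assignments over (w1, w2, w3, w4, w5, w6).
Split on w1. With w1 = true, the clauses containing w1 are satisfied and !w1 drops from the rest; 3 of the 2^5 = 32 assignments to the other variables satisfy what remains.
With w1 = false, by the same count on the reduced clause set, 0 assignments work.
(One model: w1=T, w2=F, w3=F, w4=F, w5=T, w6=F.)
Total: 3 + 0 = 3.

3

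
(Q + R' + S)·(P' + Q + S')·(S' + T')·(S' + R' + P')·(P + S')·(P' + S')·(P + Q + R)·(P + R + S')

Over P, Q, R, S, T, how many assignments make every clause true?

There are 2^5 = 32 truth assignments over (P, Q, R, S, T).
Split on T. With T = 1, the clauses containing T are satisfied and T' drops from the rest; 5 of the 2^4 = 16 assignments to the other variables satisfy what remains.
With T = 0, by the same count on the reduced clause set, 5 assignments work.
Total: 5 + 5 = 10.

10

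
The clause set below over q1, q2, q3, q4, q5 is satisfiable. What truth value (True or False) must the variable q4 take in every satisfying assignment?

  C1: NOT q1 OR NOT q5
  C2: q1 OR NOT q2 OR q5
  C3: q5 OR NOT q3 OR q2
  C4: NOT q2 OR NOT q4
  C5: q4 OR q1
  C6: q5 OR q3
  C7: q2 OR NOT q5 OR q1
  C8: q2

False

Suppose q4 = true.
The clause (NOT q2) is unit, so q2 = false.
But (q2) is also a unit clause — contradiction.
So every satisfying assignment has q4 = False.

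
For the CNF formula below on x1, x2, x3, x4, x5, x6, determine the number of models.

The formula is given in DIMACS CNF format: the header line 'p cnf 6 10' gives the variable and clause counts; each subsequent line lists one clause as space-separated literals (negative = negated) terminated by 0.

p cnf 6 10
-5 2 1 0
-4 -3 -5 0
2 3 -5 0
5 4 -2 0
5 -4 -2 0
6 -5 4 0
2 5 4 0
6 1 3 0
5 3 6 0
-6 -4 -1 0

11

There are 2^6 = 64 truth assignments over (x1, x2, x3, x4, x5, x6).
Split on x6. With x6 = True, the clauses containing x6 are satisfied and ¬x6 drops from the rest; 8 of the 2^5 = 32 assignments to the other variables satisfy what remains.
With x6 = False, by the same count on the reduced clause set, 3 assignments work.
(One model: x1=F, x2=F, x3=F, x4=T, x5=F, x6=T.)
Total: 8 + 3 = 11.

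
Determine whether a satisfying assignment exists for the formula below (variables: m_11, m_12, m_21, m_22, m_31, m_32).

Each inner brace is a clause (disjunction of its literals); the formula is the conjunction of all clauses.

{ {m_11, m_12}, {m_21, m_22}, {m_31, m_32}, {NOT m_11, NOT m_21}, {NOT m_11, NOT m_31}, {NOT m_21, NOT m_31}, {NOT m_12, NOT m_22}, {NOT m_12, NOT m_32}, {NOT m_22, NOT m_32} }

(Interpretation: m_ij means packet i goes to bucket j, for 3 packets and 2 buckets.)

No

Suppose m_11 = true.
(NOT m_21) alone gives m_21 = false.
(m_22) alone gives m_22 = true.
(NOT m_31) alone gives m_31 = false.
(m_32) alone gives m_32 = true.
But (NOT m_32) is also a unit clause — contradiction.
Undo m_11 and try m_11 = false.
(m_12) alone gives m_12 = true.
(NOT m_22) alone gives m_22 = false.
(m_21) alone gives m_21 = true.
(NOT m_31) alone gives m_31 = false.
(m_32) alone gives m_32 = true.
But (NOT m_32) is also a unit clause — contradiction.
Either choice for m_11 ends in contradiction.
No assignment satisfies every clause.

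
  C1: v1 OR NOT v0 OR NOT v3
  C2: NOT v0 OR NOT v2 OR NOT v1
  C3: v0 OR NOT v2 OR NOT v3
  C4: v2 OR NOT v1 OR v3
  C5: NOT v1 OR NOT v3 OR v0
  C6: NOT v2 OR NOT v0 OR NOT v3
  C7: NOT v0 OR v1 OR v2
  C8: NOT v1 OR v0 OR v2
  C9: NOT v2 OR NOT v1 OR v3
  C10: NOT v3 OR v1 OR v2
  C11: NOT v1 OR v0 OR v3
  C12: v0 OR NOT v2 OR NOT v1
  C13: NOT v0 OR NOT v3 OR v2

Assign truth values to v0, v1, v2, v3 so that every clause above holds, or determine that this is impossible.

v0 ↦ true, v1 ↦ false, v2 ↦ true, v3 ↦ false

Case v1 = false:
Case v0 = true:
(NOT v3) alone gives v3 = false.
(v2) alone gives v2 = true.
Every clause now holds.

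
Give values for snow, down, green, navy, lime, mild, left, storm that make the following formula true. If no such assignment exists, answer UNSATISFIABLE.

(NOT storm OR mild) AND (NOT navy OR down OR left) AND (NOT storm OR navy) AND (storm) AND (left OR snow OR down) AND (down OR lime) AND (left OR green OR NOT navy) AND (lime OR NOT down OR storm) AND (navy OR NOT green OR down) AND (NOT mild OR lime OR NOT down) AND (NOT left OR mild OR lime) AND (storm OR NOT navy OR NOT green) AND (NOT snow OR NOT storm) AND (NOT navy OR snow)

UNSATISFIABLE

The clause (storm) is unit, so storm = true.
The clause (mild) is unit, so mild = true.
The clause (navy) is unit, so navy = true.
The clause (NOT snow) is unit, so snow = false.
But (snow) is also a unit clause — contradiction.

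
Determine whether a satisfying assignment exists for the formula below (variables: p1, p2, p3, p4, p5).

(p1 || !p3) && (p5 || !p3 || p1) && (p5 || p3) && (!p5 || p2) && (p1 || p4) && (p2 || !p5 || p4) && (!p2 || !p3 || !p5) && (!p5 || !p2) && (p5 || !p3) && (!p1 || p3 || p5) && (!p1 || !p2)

Branch on p1: set p1 = true.
(!p2) alone gives p2 = false.
(!p5) alone gives p5 = false.
(p3) alone gives p3 = true.
Now (!p3) is unsatisfied and unit — conflict.
Undo p1 and try p1 = false.
(!p3) alone gives p3 = false.
(p5) alone gives p5 = true.
(p2) alone gives p2 = true.
Now (!p2) is unsatisfied and unit — conflict.
Neither p1 = true nor p1 = false works.
No assignment satisfies every clause.

No, unsatisfiable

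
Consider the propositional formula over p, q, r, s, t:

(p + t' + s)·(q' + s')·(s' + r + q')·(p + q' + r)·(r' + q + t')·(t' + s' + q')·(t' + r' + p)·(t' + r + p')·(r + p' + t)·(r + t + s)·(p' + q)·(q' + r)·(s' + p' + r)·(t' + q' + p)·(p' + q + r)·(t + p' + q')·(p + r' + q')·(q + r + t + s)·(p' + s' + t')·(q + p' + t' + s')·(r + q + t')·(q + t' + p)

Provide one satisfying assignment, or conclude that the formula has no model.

Branch on q: set q = 0.
From the singleton clause (p'), p = 0.
From the singleton clause (t'), t = 0.
Branch on r: set r = 0.
From the singleton clause (s), s = 1.
All clauses are satisfied.

p: 0, q: 0, r: 0, s: 1, t: 0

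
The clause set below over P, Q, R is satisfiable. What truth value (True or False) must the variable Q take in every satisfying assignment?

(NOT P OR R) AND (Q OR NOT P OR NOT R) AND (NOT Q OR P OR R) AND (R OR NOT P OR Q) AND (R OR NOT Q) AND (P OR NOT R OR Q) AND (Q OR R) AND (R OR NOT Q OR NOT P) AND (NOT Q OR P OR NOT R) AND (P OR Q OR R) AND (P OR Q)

Suppose Q = false.
From the singleton clause (R), R = true.
From the singleton clause (NOT P), P = false.
Now (P) is unsatisfied and unit — conflict.
So every satisfying assignment has Q = True.

True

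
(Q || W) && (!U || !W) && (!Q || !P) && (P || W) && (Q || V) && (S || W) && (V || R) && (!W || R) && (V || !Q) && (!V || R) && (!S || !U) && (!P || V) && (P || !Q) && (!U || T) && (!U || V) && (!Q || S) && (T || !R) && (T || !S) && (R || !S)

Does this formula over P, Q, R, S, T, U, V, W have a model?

Yes

Try Q = false.
Unit clause (W) forces W = true.
Unit clause (!U) forces U = false.
Unit clause (V) forces V = true.
Unit clause (R) forces R = true.
Unit clause (T) forces T = true.
No clause remains; P, S are free.
A satisfying assignment: P=false; Q=false; R=true; S=true; T=true; U=false; V=true; W=true.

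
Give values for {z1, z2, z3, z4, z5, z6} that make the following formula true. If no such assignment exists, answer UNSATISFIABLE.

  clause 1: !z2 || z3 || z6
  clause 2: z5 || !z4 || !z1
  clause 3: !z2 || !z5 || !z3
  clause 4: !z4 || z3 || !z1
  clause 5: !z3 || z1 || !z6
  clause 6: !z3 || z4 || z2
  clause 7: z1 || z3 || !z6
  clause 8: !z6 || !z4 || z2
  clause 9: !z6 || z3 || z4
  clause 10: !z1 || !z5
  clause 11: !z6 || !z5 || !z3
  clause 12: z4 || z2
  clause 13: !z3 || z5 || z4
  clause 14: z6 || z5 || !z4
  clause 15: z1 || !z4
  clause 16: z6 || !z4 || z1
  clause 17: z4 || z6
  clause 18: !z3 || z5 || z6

UNSATISFIABLE

Suppose z1 = false.
Unit clause (!z4) forces z4 = false.
Unit clause (z2) forces z2 = true.
Unit clause (z6) forces z6 = true.
Unit clause (!z3) forces z3 = false.
That conflicts with the unit clause (z3).
Undo z1 and try z1 = true.
Unit clause (!z5) forces z5 = false.
Unit clause (!z4) forces z4 = false.
Unit clause (z2) forces z2 = true.
Unit clause (!z3) forces z3 = false.
Unit clause (z6) forces z6 = true.
That conflicts with the unit clause (!z6).
Either choice for z1 ends in contradiction.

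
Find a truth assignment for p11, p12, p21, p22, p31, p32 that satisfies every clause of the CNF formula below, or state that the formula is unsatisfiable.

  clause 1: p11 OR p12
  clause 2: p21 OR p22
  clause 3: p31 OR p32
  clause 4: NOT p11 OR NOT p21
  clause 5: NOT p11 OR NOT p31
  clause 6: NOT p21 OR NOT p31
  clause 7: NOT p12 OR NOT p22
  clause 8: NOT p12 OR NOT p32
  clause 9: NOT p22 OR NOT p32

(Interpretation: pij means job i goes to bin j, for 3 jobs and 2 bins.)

Case p11 = true:
From the singleton clause (NOT p21), p21 = false.
From the singleton clause (p22), p22 = true.
From the singleton clause (NOT p31), p31 = false.
From the singleton clause (p32), p32 = true.
That conflicts with the unit clause (NOT p32).
Undo p11 and try p11 = false.
From the singleton clause (p12), p12 = true.
From the singleton clause (NOT p22), p22 = false.
From the singleton clause (p21), p21 = true.
From the singleton clause (NOT p31), p31 = false.
From the singleton clause (p32), p32 = true.
That conflicts with the unit clause (NOT p32).
Either choice for p11 ends in contradiction.

UNSATISFIABLE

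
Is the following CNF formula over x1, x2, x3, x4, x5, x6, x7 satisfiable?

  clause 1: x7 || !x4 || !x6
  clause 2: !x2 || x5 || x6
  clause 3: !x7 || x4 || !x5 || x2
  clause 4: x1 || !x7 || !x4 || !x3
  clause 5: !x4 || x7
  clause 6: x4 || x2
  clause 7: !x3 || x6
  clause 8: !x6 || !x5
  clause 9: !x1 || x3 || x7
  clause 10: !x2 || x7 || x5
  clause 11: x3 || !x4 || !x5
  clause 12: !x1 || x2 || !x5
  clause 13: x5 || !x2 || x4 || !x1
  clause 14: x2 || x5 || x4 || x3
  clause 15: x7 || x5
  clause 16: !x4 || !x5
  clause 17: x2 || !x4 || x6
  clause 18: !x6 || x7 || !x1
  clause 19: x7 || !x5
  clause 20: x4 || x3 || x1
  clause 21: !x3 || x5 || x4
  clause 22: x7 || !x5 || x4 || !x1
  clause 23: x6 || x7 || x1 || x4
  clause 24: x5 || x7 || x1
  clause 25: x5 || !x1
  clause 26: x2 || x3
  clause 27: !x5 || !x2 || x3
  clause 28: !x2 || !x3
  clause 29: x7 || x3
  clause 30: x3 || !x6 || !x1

Suppose x4 = true.
(x7) alone gives x7 = true.
(!x5) alone gives x5 = false.
(!x1) alone gives x1 = false.
(!x3) alone gives x3 = false.
(x2) alone gives x2 = true.
(x6) alone gives x6 = true.
This assignment satisfies each clause.
A satisfying assignment: x1=false, x2=true, x3=false, x4=true, x5=false, x6=true, x7=true.

Satisfiable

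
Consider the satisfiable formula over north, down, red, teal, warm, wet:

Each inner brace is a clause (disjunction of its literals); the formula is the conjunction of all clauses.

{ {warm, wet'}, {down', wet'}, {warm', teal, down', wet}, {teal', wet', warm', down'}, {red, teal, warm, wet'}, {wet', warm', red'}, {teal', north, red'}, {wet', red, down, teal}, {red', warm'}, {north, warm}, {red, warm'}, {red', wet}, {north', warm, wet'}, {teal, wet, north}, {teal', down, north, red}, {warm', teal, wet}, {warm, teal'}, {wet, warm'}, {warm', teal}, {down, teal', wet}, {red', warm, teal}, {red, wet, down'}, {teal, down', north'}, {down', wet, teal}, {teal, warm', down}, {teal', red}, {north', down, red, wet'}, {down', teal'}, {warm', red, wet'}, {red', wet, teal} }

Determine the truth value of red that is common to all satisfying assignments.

Suppose red = 1.
Unit clause (warm') forces warm = 0.
Unit clause (wet') forces wet = 0.
But (wet) is also a unit clause — contradiction.
So every satisfying assignment has red = False.

False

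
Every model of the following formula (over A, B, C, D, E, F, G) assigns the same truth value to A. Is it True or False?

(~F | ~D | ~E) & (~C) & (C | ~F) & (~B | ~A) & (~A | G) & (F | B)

False

Suppose A = 1.
Unit clause (~C) forces C = 0.
Unit clause (~F) forces F = 0.
Unit clause (~B) forces B = 0.
But (B) is also a unit clause — contradiction.
So every satisfying assignment has A = False.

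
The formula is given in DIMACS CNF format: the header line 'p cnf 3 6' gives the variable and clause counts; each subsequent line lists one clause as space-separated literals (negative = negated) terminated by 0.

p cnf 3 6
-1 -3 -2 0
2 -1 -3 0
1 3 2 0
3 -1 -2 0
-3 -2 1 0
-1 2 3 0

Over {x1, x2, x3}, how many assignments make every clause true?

There are 2^3 = 8 truth assignments over (x1, x2, x3).
Check each against the 6 clauses (columns in the order x1, x2, x3):
  F F F  ✗ fails (x1 ∨ x3 ∨ x2)
  F F T  ✓ satisfies all
  F T F  ✓ satisfies all
  F T T  ✗ fails (¬x3 ∨ ¬x2 ∨ x1)
  T F F  ✗ fails (¬x1 ∨ x2 ∨ x3)
  T F T  ✗ fails (x2 ∨ ¬x1 ∨ ¬x3)
  T T F  ✗ fails (x3 ∨ ¬x1 ∨ ¬x2)
  T T T  ✗ fails (¬x1 ∨ ¬x3 ∨ ¬x2)
2 of the 8 rows are models.

2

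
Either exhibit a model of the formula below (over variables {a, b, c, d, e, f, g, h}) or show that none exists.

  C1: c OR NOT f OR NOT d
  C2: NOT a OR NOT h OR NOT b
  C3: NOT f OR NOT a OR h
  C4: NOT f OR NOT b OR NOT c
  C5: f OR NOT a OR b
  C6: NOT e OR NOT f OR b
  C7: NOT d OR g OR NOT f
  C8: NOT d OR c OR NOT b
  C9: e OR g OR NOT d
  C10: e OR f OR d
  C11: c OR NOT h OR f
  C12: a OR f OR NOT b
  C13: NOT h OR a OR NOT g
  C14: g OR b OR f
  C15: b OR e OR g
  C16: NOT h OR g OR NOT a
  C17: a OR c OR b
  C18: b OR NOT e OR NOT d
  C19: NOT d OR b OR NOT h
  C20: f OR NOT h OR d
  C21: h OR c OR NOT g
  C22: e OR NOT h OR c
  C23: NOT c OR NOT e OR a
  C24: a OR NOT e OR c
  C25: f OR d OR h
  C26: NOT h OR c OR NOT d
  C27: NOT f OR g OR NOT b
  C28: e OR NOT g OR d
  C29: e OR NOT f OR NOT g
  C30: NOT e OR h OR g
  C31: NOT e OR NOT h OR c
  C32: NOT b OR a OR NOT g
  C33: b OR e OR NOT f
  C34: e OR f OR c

Try c = true.
Try f = false.
Try a = true.
(b) alone gives b = true.
(NOT h) alone gives h = false.
(d) alone gives d = true.
Try e = false.
(g) alone gives g = true.
All clauses are satisfied.

a ↦ true,  b ↦ true,  c ↦ true,  d ↦ true,  e ↦ false,  f ↦ false,  g ↦ true,  h ↦ false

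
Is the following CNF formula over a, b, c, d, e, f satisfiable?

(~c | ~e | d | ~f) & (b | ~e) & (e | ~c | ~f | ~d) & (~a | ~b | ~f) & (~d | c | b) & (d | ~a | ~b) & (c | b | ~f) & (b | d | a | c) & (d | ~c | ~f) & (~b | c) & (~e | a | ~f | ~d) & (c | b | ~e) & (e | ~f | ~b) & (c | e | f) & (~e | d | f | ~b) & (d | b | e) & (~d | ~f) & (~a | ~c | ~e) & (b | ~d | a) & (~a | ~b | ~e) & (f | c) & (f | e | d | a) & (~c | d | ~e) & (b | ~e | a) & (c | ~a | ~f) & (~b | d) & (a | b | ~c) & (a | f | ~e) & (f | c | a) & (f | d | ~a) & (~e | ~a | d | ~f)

Branch on b: set b = 1.
The clause (c) is unit, so c = 1.
The clause (d) is unit, so d = 1.
The clause (~f) is unit, so f = 0.
Branch on a: set a = 1.
The clause (~e) is unit, so e = 0.
This assignment satisfies each clause.
A satisfying assignment: a=1, b=1, c=1, d=1, e=0, f=0.

Yes, satisfiable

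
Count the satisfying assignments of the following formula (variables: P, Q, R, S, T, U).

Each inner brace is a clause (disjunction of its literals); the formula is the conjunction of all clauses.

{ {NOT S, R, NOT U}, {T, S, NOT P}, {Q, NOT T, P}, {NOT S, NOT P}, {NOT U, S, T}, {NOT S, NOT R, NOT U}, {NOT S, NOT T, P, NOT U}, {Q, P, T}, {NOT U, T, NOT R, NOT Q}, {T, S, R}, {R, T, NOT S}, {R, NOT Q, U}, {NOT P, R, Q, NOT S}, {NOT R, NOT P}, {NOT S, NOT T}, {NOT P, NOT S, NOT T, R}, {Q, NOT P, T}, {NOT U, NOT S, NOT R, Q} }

8

There are 2^6 = 64 truth assignments over (P, Q, R, S, T, U).
Split on S. With S = true, the clauses containing S are satisfied and NOT S drops from the rest; 1 of the 2^5 = 32 assignments to the other variables satisfy what remains.
With S = false, by the same count on the reduced clause set, 7 assignments work.
Total: 1 + 7 = 8.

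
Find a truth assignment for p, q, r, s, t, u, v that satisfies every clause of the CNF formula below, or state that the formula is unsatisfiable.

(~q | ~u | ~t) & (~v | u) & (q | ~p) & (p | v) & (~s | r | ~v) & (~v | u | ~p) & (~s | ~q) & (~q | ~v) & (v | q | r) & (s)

p: 0; q: 0; r: 1; s: 1; t: 0; u: 1; v: 1

From the singleton clause (s), s = 1.
From the singleton clause (~q), q = 0.
From the singleton clause (~p), p = 0.
From the singleton clause (v), v = 1.
From the singleton clause (u), u = 1.
From the singleton clause (r), r = 1.
Every clause is now satisfied; t is unconstrained.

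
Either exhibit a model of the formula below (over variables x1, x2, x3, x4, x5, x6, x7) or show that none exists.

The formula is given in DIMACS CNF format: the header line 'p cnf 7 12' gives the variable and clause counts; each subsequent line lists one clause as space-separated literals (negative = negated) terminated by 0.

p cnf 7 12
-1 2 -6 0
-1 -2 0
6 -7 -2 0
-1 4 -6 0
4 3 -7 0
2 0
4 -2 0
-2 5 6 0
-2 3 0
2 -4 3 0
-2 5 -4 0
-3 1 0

The clause (x2) is unit, so x2 = True.
The clause (¬x1) is unit, so x1 = False.
The clause (x4) is unit, so x4 = True.
The clause (x3) is unit, so x3 = True.
Now (¬x3) is unsatisfied and unit — conflict.

UNSATISFIABLE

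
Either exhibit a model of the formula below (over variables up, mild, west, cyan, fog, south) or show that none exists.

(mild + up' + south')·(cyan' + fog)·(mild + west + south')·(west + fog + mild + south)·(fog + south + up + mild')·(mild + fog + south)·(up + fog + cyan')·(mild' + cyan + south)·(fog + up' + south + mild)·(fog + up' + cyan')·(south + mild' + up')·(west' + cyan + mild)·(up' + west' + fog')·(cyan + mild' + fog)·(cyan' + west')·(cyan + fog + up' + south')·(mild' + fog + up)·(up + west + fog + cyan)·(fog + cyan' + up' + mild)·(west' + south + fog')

up ↦ 0; mild ↦ 1; west ↦ 0; cyan ↦ 1; fog ↦ 1; south ↦ 1

Case cyan = 1:
From the singleton clause (fog), fog = 1.
From the singleton clause (west'), west = 0.
Case mild = 1:
Case south = 1:
All clauses hold; up can take either value.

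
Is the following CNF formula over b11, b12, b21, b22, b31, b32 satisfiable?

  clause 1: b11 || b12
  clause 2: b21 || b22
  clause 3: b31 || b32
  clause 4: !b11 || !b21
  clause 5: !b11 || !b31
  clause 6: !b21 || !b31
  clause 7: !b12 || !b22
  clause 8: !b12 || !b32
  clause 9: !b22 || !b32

Suppose b11 = true.
Unit clause (!b21) forces b21 = false.
Unit clause (b22) forces b22 = true.
Unit clause (!b31) forces b31 = false.
Unit clause (b32) forces b32 = true.
Now (!b32) is unsatisfied and unit — conflict.
So b11 must be the other value — set b11 = false.
Unit clause (b12) forces b12 = true.
Unit clause (!b22) forces b22 = false.
Unit clause (b21) forces b21 = true.
Unit clause (!b31) forces b31 = false.
Unit clause (b32) forces b32 = true.
Now (!b32) is unsatisfied and unit — conflict.
Neither b11 = true nor b11 = false works.
No assignment satisfies every clause.

No, unsatisfiable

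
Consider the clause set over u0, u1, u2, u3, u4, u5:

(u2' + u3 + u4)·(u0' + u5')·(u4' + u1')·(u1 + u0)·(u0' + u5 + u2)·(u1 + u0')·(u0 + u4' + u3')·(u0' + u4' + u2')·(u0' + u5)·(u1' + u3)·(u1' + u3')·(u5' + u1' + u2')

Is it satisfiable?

No

Suppose u0 = 0.
(u1) alone gives u1 = 1.
(u4') alone gives u4 = 0.
(u3) alone gives u3 = 1.
But (u3') is also a unit clause — contradiction.
Undo u0 and try u0 = 1.
(u5') alone gives u5 = 0.
But (u5) is also a unit clause — contradiction.
Neither u0 = 1 nor u0 = 0 works.
No assignment satisfies every clause.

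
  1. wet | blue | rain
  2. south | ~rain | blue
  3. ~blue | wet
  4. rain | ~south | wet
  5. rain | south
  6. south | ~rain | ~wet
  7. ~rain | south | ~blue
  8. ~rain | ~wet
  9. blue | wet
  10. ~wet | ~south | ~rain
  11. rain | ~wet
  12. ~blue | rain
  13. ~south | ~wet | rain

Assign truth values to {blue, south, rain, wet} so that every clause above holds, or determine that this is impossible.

Branch on blue: set blue = 0.
From the singleton clause (wet), wet = 1.
From the singleton clause (~rain), rain = 0.
But (rain) is also a unit clause — contradiction.
That branch fails; take blue = 1 instead.
From the singleton clause (wet), wet = 1.
From the singleton clause (~rain), rain = 0.
But (rain) is also a unit clause — contradiction.
Neither blue = 1 nor blue = 0 works.

UNSATISFIABLE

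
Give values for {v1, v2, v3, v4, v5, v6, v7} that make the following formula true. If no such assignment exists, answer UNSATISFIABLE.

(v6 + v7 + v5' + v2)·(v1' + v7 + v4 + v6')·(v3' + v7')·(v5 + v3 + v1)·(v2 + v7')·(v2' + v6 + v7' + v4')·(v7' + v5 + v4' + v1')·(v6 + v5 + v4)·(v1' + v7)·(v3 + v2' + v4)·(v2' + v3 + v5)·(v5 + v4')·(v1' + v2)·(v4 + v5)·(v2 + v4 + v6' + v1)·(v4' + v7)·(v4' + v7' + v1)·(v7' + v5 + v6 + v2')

Try v3 = 1.
From the singleton clause (v7'), v7 = 0.
From the singleton clause (v1'), v1 = 0.
From the singleton clause (v4'), v4 = 0.
From the singleton clause (v5), v5 = 1.
Try v6 = 1.
From the singleton clause (v2), v2 = 1.
This assignment satisfies each clause.

v1: 0,  v2: 1,  v3: 1,  v4: 0,  v5: 1,  v6: 1,  v7: 0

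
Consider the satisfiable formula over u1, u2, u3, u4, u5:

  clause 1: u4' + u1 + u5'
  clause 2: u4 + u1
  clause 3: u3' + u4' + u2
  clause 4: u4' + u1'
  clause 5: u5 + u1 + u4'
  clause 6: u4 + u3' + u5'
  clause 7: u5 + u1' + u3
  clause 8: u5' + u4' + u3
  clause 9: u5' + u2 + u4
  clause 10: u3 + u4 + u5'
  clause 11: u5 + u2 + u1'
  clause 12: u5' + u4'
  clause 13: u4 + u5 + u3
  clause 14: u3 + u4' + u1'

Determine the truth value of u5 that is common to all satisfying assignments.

False

Suppose u5 = 1.
From the singleton clause (u4'), u4 = 0.
From the singleton clause (u1), u1 = 1.
From the singleton clause (u3'), u3 = 0.
That conflicts with the unit clause (u3).
So every satisfying assignment has u5 = False.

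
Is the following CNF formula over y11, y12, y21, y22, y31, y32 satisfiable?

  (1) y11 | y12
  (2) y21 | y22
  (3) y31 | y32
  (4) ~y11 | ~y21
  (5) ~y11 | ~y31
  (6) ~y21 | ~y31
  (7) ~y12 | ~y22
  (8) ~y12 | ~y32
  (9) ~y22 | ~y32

Try y11 = 1.
From the singleton clause (~y21), y21 = 0.
From the singleton clause (y22), y22 = 1.
From the singleton clause (~y31), y31 = 0.
From the singleton clause (y32), y32 = 1.
That conflicts with the unit clause (~y32).
So y11 must be the other value — set y11 = 0.
From the singleton clause (y12), y12 = 1.
From the singleton clause (~y22), y22 = 0.
From the singleton clause (y21), y21 = 1.
From the singleton clause (~y31), y31 = 0.
From the singleton clause (y32), y32 = 1.
That conflicts with the unit clause (~y32).
Either choice for y11 ends in contradiction.
No assignment satisfies every clause.

Unsatisfiable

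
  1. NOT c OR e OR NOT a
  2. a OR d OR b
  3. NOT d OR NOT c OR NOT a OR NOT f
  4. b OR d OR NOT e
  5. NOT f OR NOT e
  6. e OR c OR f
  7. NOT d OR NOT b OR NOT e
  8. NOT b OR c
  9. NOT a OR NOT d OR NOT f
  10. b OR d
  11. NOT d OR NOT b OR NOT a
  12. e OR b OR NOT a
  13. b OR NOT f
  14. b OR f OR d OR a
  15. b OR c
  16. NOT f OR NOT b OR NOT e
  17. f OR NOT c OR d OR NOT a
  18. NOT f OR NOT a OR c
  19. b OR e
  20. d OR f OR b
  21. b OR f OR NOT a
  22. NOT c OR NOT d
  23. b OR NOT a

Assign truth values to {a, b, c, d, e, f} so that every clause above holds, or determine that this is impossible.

a=false, b=true, c=true, d=false, e=false, f=true

Suppose f = true.
(NOT e) alone gives e = false.
(b) alone gives b = true.
(c) alone gives c = true.
(NOT a) alone gives a = false.
(NOT d) alone gives d = false.
Every clause now holds.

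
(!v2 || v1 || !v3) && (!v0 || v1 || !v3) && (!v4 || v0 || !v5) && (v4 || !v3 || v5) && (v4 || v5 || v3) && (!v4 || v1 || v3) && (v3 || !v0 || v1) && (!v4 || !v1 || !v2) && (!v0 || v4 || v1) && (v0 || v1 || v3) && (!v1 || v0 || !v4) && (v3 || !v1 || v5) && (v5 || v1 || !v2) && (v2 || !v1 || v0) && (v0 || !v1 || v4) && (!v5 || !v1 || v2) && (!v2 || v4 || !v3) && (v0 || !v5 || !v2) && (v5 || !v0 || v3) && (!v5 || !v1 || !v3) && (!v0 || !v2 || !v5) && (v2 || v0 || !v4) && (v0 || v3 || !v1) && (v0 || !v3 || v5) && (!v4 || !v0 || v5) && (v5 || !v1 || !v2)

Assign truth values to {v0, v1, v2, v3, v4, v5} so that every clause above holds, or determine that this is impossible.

Case v2 = false:
Case v1 = false:
Case v0 = false:
From the singleton clause (v3), v3 = true.
From the singleton clause (!v4), v4 = false.
From the singleton clause (v5), v5 = true.
This assignment satisfies each clause.

v0: false; v1: false; v2: false; v3: true; v4: false; v5: true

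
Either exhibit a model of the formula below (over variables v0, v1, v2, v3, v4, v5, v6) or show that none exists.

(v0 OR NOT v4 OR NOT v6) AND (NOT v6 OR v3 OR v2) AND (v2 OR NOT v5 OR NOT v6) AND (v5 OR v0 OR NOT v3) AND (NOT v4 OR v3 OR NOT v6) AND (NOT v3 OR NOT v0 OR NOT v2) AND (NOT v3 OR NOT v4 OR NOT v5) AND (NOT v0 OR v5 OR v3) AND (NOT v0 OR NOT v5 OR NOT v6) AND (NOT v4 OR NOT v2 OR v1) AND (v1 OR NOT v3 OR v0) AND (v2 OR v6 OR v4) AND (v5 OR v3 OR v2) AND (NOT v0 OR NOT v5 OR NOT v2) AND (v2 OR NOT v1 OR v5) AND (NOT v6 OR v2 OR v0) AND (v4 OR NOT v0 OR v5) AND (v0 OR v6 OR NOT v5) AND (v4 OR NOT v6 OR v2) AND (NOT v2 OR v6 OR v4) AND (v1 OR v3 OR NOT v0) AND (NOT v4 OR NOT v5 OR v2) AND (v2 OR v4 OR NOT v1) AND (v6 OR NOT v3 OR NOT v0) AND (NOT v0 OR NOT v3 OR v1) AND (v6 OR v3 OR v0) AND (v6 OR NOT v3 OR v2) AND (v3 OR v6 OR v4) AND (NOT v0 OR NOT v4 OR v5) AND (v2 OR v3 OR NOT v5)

v0 ↦ false; v1 ↦ true; v2 ↦ true; v3 ↦ false; v4 ↦ false; v5 ↦ true; v6 ↦ true

Branch on v0: set v0 = false.
Branch on v4: set v4 = false.
Branch on v5: set v5 = true.
The clause (v6) is unit, so v6 = true.
The clause (v2) is unit, so v2 = true.
Branch on v1: set v1 = true.
No clause remains; v3 is free.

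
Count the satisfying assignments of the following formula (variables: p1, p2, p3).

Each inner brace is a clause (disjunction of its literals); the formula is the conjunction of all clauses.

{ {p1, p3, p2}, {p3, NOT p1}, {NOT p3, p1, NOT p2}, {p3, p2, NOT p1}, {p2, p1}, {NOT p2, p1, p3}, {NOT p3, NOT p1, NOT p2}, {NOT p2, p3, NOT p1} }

There are 2^3 = 8 truth assignments over (p1, p2, p3).
Split on p1. With p1 = true, the clauses containing p1 are satisfied and NOT p1 drops from the rest; 1 of the 2^2 = 4 assignments to the other variables satisfy what remains.
With p1 = false, by the same count on the reduced clause set, 0 assignments work.
(One model: p1=T, p2=F, p3=T.)
Total: 1 + 0 = 1.

1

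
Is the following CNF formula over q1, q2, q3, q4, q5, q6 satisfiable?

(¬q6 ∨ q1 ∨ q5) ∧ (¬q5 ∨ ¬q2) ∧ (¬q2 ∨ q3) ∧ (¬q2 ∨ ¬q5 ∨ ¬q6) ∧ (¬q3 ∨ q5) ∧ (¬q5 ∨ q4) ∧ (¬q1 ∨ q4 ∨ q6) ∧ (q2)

No

From the singleton clause (q2), q2 = True.
From the singleton clause (¬q5), q5 = False.
From the singleton clause (q3), q3 = True.
Now (¬q3) is unsatisfied and unit — conflict.
No assignment satisfies every clause.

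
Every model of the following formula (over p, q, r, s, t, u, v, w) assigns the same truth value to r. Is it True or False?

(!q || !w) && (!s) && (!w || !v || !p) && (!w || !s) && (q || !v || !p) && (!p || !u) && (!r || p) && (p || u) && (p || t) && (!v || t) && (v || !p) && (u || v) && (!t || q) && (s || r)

Suppose r = false.
(!s) alone gives s = false.
Now (s) is unsatisfied and unit — conflict.
So every satisfying assignment has r = True.

True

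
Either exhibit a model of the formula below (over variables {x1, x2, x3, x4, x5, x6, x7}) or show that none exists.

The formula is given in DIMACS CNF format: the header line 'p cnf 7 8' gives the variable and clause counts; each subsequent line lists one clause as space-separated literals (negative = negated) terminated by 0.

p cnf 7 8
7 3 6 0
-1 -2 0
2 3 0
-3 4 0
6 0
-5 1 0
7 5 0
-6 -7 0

x1: True,  x2: False,  x3: True,  x4: True,  x5: True,  x6: True,  x7: False

Unit clause (x6) forces x6 = True.
Unit clause (¬x7) forces x7 = False.
Unit clause (x5) forces x5 = True.
Unit clause (x1) forces x1 = True.
Unit clause (¬x2) forces x2 = False.
Unit clause (x3) forces x3 = True.
Unit clause (x4) forces x4 = True.
This assignment satisfies each clause.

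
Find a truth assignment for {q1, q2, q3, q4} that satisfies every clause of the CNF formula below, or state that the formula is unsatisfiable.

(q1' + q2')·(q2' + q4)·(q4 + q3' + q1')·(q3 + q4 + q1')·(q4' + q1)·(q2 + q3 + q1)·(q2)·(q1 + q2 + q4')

UNSATISFIABLE

The clause (q2) is unit, so q2 = 1.
The clause (q1') is unit, so q1 = 0.
The clause (q4) is unit, so q4 = 1.
Now (q4') is unsatisfied and unit — conflict.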